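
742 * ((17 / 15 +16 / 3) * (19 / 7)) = 195358 / 15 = 13023.87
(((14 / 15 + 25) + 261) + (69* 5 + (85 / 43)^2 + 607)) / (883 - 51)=34470191 / 23075520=1.49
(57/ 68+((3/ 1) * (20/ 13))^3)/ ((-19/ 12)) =-44439687/ 709631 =-62.62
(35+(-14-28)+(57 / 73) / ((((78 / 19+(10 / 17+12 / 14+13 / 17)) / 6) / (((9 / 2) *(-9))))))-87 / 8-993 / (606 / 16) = -62440634797 / 842232536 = -74.14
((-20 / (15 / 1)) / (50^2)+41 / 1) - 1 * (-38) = 148124 / 1875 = 79.00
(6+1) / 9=7 / 9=0.78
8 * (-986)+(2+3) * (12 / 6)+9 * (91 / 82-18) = -658461 / 82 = -8030.01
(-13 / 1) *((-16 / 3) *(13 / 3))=2704 / 9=300.44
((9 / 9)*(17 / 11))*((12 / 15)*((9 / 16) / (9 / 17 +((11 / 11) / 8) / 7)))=36414 / 28655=1.27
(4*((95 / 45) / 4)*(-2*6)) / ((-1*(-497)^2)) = 76 / 741027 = 0.00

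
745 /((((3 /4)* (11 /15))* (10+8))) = 7450 /99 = 75.25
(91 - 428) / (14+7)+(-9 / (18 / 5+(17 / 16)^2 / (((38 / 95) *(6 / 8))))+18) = 216737 / 296877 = 0.73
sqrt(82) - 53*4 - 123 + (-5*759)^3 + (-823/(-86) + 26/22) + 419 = -51704277802115/946 + sqrt(82) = -54655684771.19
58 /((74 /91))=2639 /37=71.32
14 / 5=2.80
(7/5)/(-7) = -1/5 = -0.20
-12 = -12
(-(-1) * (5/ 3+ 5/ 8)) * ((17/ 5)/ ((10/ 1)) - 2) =-913/ 240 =-3.80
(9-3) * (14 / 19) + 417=8007 / 19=421.42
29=29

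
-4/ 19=-0.21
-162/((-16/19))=1539/8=192.38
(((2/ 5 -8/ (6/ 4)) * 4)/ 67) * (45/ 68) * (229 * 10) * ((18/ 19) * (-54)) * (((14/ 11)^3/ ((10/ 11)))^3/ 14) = 19021.54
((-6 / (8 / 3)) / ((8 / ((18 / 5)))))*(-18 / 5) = 729 / 200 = 3.64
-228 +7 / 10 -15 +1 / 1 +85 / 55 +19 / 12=-157193 / 660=-238.17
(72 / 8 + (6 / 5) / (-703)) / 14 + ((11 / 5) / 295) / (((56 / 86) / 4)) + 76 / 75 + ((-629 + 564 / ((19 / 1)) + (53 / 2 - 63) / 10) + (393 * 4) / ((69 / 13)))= -611198719493 / 2003339100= -305.09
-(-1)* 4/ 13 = 4/ 13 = 0.31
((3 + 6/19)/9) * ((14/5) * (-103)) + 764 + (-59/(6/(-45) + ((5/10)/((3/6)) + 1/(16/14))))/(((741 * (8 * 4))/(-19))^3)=55668295509443/84634767360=657.75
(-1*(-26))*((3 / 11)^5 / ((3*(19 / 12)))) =25272 / 3059969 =0.01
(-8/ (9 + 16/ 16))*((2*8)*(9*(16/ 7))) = -9216/ 35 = -263.31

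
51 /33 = 17 /11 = 1.55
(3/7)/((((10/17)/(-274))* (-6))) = 2329/70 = 33.27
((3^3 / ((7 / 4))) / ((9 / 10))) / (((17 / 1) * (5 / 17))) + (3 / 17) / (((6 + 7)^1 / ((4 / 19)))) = 3.43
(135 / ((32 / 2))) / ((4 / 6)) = 405 / 32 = 12.66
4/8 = 1/2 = 0.50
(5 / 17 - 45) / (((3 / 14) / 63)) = -223440 / 17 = -13143.53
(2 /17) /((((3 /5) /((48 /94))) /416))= 33280 /799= 41.65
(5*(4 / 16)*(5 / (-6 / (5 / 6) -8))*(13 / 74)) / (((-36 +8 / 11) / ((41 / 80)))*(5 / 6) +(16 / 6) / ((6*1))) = 0.00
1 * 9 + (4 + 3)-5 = 11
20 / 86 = 10 / 43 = 0.23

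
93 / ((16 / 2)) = 93 / 8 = 11.62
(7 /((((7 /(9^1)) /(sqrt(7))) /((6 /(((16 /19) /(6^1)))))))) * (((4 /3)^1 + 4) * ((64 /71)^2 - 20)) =-198477648 * sqrt(7) /5041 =-104170.30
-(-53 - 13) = 66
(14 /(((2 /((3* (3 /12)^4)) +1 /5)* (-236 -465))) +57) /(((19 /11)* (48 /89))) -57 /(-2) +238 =16270737231 /49653232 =327.69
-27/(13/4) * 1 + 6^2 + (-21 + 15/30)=187/26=7.19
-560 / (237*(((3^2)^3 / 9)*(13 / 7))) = -3920 / 249561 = -0.02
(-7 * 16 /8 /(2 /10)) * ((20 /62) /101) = -0.22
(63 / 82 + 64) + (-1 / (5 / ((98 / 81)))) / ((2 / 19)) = 62.47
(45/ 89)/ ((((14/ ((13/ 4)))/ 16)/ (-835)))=-1568.14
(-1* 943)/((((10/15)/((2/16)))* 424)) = -2829/6784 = -0.42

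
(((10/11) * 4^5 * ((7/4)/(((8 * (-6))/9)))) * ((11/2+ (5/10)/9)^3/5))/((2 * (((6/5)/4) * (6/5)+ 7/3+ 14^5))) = -175000000/17970134391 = -0.01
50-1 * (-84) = 134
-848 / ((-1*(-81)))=-848 / 81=-10.47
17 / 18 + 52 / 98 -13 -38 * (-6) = 190931 / 882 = 216.48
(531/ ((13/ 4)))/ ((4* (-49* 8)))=-531/ 5096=-0.10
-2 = -2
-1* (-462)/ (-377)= -462/ 377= -1.23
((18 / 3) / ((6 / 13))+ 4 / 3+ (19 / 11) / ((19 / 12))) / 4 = 509 / 132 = 3.86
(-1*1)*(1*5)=-5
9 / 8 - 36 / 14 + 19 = 983 / 56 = 17.55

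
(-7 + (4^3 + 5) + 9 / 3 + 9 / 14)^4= 713283282721 / 38416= 18567349.09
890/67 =13.28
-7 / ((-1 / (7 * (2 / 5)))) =98 / 5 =19.60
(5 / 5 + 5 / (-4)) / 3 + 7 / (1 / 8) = 671 / 12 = 55.92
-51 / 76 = -0.67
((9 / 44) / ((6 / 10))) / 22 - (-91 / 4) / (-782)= -2573 / 189244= -0.01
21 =21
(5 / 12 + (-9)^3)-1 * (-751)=269 / 12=22.42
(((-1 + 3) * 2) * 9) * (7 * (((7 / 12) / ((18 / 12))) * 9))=882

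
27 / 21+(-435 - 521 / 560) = -243401 / 560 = -434.64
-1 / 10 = -0.10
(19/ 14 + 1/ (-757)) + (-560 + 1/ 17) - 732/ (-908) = -22811875825/ 40897682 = -557.78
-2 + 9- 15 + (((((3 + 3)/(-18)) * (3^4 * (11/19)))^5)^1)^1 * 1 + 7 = -2310908297356/2476099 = -933285.91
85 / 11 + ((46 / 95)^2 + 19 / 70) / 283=3040052359 / 393327550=7.73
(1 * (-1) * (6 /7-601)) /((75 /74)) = 310874 /525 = 592.14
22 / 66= 0.33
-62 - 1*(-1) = -61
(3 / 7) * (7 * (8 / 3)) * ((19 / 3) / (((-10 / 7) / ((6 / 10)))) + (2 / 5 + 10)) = 1548 / 25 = 61.92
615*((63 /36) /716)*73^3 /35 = 47849091 /2864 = 16707.08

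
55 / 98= 0.56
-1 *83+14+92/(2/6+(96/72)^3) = -2553/73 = -34.97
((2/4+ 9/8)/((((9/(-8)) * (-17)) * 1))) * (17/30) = 13/270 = 0.05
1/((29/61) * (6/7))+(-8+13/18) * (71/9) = -129100/2349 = -54.96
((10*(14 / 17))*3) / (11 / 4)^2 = 6720 / 2057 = 3.27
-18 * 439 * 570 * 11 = -49545540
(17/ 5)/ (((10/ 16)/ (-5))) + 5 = -111/ 5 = -22.20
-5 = -5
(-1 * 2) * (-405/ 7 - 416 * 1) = 947.71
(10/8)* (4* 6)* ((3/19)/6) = 15/19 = 0.79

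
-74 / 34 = -37 / 17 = -2.18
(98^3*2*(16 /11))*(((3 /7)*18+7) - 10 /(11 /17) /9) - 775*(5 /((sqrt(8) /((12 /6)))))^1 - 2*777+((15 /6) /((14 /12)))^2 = 1898836183087 /53361 - 3875*sqrt(2) /2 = 35581978.82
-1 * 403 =-403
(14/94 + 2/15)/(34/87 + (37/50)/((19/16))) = 548245/1969394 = 0.28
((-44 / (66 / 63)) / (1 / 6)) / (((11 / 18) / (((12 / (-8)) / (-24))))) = -567 / 22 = -25.77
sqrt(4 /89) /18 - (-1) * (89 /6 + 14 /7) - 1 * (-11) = sqrt(89) /801 + 167 /6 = 27.85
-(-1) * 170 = 170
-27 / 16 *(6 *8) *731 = -59211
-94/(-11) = 94/11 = 8.55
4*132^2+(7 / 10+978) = 706747 / 10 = 70674.70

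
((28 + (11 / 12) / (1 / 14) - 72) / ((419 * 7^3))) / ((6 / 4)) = -187 / 1293453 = -0.00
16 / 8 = 2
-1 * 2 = -2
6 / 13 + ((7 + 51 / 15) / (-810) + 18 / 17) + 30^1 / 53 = 49182412 / 23718825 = 2.07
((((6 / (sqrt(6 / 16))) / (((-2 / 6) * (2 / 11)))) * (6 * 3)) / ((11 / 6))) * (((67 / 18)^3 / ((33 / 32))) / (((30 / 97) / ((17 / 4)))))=-1983832748 * sqrt(6) / 4455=-1090769.47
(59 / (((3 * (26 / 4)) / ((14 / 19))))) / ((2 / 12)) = 3304 / 247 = 13.38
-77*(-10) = 770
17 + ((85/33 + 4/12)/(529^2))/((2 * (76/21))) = 994275157/58486769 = 17.00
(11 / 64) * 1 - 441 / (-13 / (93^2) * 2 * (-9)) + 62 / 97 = -1315412849 / 80704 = -16299.23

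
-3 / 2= -1.50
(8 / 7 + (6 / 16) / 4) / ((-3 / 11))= -3047 / 672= -4.53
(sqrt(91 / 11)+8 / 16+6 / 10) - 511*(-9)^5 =sqrt(1001) / 11+301740401 / 10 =30174042.98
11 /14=0.79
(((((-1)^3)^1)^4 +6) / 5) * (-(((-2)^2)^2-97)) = 113.40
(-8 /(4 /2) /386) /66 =-1 /6369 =-0.00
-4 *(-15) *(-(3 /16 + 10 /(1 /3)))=-7245 /4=-1811.25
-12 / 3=-4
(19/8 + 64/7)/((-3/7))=-215/8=-26.88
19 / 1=19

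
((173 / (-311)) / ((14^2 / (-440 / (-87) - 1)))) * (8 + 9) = -1038173 / 5303172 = -0.20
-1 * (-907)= 907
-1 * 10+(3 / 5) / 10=-497 / 50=-9.94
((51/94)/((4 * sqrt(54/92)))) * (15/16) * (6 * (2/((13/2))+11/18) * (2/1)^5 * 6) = 18275 * sqrt(138)/1222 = 175.68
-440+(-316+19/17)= -12833/17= -754.88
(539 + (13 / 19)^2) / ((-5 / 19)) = -194748 / 95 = -2049.98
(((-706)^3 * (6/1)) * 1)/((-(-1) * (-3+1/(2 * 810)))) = 3420427331520/4859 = 703936474.90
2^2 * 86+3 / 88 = 30275 / 88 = 344.03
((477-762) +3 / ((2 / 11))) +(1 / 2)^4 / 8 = -34367 / 128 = -268.49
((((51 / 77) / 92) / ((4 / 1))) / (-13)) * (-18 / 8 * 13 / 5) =459 / 566720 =0.00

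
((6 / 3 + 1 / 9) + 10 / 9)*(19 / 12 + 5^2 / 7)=12557 / 756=16.61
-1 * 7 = -7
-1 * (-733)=733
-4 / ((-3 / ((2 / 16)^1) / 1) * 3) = 1 / 18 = 0.06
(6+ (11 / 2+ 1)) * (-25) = -625 / 2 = -312.50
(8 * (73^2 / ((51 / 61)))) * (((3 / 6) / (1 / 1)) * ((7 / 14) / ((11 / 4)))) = 2600552 / 561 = 4635.57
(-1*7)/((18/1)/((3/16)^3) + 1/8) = -168/65539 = -0.00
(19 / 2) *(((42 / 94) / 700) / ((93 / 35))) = 133 / 58280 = 0.00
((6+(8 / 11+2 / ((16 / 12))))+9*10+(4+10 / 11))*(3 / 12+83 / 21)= 800957 / 1848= 433.42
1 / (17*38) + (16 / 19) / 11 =555 / 7106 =0.08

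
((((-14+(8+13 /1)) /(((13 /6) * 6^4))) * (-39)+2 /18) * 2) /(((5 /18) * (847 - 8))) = 1 /8390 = 0.00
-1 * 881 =-881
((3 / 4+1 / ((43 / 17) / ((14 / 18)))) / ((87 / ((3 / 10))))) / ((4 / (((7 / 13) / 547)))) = 11459 / 12769080480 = 0.00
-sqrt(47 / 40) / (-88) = sqrt(470) / 1760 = 0.01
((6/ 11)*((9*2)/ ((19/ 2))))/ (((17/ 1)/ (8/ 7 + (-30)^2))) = 71712/ 1309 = 54.78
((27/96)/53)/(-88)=-9/149248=-0.00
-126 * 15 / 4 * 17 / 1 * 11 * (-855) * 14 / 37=1057639275 / 37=28584845.27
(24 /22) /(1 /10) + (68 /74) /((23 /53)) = 121942 /9361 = 13.03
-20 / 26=-10 / 13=-0.77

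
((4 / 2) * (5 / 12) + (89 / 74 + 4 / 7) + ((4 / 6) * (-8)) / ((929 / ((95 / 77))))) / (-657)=-20647454 / 5216687091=-0.00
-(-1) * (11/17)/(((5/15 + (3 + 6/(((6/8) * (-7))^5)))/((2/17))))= 14975037/655429169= 0.02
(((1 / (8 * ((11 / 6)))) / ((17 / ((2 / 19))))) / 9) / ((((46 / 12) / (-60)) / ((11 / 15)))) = -4 / 7429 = -0.00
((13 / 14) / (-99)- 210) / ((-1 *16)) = 291073 / 22176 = 13.13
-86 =-86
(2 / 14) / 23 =1 / 161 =0.01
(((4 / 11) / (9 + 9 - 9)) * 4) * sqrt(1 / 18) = 8 * sqrt(2) / 297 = 0.04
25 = 25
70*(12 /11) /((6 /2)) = 280 /11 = 25.45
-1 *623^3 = -241804367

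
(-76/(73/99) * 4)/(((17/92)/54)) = -149516928/1241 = -120481.01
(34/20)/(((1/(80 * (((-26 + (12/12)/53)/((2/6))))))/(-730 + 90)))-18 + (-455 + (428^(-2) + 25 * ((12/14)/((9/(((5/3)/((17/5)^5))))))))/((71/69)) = 139429415357803648838237/20553493877299824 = 6783733.03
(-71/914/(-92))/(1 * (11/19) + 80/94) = 63403/107380376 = 0.00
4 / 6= 2 / 3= 0.67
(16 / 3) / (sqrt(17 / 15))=16* sqrt(255) / 51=5.01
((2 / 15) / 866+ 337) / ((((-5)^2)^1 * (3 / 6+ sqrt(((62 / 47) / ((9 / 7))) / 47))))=29010567264 / 982098125 - 411497408 * sqrt(434) / 982098125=20.81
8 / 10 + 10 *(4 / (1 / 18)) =3604 / 5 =720.80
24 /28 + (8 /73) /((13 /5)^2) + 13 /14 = 311225 /172718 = 1.80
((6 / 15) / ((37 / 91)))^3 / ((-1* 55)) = -6028568 / 348239375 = -0.02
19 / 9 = 2.11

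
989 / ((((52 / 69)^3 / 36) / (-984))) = -359659208907 / 4394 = -81852346.13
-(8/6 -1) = -1/3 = -0.33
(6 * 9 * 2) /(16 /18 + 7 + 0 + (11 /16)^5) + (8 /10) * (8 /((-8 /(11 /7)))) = 1293321116 /106257697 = 12.17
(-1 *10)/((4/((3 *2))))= -15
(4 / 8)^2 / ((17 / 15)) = 15 / 68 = 0.22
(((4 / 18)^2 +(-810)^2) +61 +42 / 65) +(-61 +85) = 3454817687 / 5265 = 656185.70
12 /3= 4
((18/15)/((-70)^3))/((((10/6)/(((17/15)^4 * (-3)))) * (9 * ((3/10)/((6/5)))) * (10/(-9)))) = -83521/20097656250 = -0.00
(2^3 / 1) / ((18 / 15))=20 / 3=6.67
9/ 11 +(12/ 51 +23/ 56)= 15333/ 10472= 1.46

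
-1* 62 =-62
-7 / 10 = -0.70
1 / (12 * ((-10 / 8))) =-1 / 15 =-0.07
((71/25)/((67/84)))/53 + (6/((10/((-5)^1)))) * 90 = -23963286/88775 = -269.93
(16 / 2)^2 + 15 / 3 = 69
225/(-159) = -75/53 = -1.42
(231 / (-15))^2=5929 / 25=237.16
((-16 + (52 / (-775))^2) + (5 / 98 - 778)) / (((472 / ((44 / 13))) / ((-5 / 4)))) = 514058208213 / 72234526000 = 7.12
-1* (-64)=64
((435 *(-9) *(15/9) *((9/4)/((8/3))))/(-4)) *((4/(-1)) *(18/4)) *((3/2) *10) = -23783625/64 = -371619.14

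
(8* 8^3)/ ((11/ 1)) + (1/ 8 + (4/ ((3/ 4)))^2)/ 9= 2676835/ 7128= 375.54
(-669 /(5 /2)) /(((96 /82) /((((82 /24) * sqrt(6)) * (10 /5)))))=-374863 * sqrt(6) /240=-3825.93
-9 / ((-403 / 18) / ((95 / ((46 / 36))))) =277020 / 9269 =29.89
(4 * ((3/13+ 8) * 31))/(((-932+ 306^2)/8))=3317/37661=0.09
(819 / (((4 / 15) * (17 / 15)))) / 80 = 36855 / 1088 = 33.87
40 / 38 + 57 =1103 / 19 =58.05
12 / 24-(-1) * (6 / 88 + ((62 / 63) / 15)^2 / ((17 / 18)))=42508897 / 74220300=0.57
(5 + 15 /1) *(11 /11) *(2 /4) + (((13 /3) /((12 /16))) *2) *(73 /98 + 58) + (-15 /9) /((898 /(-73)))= 90947569 /132006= 688.97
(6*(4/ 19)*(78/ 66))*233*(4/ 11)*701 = 203839584/ 2299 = 88664.46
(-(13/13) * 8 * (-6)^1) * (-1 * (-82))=3936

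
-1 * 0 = 0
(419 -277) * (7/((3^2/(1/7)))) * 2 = 31.56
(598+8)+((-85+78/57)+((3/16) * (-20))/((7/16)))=68335/133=513.80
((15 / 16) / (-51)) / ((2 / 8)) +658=44739 / 68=657.93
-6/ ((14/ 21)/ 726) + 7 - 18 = -6545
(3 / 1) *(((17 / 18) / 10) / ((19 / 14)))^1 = 119 / 570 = 0.21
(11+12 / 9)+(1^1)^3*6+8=79 / 3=26.33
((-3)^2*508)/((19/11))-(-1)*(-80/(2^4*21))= 1056037/399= 2646.71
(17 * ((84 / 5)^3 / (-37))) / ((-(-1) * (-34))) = 296352 / 4625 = 64.08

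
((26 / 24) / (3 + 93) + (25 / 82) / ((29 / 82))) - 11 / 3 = -93319 / 33408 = -2.79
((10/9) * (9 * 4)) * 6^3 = 8640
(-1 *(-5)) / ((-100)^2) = 1 / 2000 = 0.00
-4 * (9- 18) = 36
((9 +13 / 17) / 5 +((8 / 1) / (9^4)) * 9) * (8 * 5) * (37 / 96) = 2251339 / 74358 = 30.28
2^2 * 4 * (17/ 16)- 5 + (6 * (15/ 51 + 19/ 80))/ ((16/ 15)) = 32619/ 2176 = 14.99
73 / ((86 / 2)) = 73 / 43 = 1.70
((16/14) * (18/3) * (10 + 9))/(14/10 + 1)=54.29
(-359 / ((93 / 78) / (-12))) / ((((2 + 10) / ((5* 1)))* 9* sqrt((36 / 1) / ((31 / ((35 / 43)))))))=4667* sqrt(46655) / 5859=172.05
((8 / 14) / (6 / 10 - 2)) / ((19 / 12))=-240 / 931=-0.26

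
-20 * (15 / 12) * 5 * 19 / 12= -2375 / 12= -197.92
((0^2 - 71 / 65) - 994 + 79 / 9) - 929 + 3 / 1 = -1118704 / 585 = -1912.31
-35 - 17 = -52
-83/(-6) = 83/6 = 13.83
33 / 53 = 0.62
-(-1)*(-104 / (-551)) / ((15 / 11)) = 1144 / 8265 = 0.14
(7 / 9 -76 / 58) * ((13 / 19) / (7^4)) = -1807 / 11906559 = -0.00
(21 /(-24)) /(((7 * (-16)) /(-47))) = -47 /128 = -0.37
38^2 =1444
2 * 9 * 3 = 54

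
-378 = -378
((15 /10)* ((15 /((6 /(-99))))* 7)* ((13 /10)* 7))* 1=-189189 /8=-23648.62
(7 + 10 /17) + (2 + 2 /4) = 343 /34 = 10.09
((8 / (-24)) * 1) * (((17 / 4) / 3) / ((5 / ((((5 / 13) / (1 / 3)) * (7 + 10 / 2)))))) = -17 / 13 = -1.31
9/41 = 0.22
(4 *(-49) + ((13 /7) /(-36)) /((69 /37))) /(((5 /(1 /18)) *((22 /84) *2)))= -3408529 /819720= -4.16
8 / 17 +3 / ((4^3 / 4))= 179 / 272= 0.66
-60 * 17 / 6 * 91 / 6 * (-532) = 4115020 / 3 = 1371673.33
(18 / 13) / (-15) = -6 / 65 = -0.09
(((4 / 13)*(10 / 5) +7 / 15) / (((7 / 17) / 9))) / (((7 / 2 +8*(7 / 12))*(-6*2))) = -10761 / 44590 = -0.24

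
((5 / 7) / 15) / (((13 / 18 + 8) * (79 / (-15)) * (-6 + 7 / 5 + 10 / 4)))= 300 / 607747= 0.00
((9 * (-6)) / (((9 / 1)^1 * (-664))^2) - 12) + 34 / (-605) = -4823843741 / 400113120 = -12.06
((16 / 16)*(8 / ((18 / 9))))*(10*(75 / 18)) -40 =380 / 3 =126.67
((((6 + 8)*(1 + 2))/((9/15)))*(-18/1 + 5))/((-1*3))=910/3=303.33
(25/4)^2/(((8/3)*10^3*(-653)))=-15/668672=-0.00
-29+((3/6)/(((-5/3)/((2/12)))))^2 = -29.00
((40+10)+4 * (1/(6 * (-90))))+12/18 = 6839/135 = 50.66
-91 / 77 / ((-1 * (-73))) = -13 / 803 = -0.02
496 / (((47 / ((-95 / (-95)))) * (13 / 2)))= 992 / 611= 1.62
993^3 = 979146657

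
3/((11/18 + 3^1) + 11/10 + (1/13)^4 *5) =3855735/6055157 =0.64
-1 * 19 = -19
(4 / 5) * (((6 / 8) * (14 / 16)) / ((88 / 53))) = 1113 / 3520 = 0.32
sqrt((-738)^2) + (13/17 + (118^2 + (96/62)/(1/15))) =7739517/527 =14685.99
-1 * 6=-6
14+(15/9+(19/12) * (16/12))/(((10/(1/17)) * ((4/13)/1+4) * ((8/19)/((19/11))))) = 3109333/221760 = 14.02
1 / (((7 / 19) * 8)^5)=2476099 / 550731776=0.00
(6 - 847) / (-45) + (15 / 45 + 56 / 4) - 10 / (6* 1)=1411 / 45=31.36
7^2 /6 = 49 /6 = 8.17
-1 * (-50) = 50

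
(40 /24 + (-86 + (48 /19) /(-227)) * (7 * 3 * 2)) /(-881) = 46720151 /11399259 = 4.10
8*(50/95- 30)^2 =2508800/361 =6949.58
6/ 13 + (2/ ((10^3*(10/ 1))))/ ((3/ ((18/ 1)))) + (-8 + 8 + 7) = 242539/ 32500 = 7.46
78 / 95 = 0.82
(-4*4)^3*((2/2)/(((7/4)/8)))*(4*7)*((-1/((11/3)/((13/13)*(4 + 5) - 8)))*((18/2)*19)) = 268959744/11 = 24450885.82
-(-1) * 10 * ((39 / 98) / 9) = 0.44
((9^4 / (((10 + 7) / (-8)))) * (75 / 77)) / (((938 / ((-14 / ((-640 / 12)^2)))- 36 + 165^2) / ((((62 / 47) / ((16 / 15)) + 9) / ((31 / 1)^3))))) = 17045970075 / 2695177171724807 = 0.00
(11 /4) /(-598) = -11 /2392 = -0.00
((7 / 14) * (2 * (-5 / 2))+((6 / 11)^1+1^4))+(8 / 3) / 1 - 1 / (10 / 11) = 101 / 165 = 0.61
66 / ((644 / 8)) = 132 / 161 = 0.82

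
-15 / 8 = -1.88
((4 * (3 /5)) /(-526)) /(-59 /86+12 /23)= 11868 /427375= 0.03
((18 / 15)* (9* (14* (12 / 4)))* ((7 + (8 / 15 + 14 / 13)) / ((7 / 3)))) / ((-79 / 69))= -37535724 / 25675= -1461.96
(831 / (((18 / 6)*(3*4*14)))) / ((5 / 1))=277 / 840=0.33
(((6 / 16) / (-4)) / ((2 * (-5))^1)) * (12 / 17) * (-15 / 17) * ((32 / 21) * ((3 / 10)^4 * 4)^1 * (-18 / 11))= 0.00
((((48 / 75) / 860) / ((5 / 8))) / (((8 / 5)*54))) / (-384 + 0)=-1 / 27864000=-0.00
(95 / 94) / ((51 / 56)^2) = 148960 / 122247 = 1.22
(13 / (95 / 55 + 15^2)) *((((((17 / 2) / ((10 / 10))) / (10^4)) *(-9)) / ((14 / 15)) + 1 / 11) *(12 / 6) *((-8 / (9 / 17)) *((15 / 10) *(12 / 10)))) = -11260171 / 43645000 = -0.26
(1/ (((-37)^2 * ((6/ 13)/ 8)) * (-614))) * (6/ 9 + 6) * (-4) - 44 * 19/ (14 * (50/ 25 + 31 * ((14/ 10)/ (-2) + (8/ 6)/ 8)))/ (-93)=-0.04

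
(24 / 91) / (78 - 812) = -12 / 33397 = -0.00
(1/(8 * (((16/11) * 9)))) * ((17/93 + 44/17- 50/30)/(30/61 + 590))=65087/3644647680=0.00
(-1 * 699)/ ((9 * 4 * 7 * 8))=-233/ 672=-0.35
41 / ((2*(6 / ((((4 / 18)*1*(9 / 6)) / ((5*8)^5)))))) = 41 / 3686400000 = 0.00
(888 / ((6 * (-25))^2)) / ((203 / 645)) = 3182 / 25375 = 0.13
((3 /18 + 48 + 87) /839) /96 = 811 /483264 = 0.00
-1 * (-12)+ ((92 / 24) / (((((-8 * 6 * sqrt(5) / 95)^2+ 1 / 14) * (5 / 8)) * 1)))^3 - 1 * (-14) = 128264050122271894 / 1066930049762487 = 120.22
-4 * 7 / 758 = -14 / 379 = -0.04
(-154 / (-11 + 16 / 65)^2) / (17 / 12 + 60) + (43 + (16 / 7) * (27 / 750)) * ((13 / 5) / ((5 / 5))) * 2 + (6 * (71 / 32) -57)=137735761744603 / 763846230000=180.32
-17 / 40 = -0.42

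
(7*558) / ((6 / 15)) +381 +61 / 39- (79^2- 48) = 154228 / 39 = 3954.56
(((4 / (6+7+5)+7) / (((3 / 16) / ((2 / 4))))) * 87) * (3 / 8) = 1885 / 3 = 628.33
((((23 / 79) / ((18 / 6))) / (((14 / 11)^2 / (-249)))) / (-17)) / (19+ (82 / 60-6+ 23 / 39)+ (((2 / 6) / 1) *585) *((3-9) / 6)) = -45042855 / 9241540238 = -0.00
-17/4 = -4.25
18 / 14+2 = 23 / 7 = 3.29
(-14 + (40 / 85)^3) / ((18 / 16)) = -546160 / 44217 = -12.35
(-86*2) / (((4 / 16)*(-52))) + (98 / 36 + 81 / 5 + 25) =66869 / 1170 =57.15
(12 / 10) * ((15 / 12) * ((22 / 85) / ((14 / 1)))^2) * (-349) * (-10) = 1.79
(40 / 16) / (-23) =-5 / 46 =-0.11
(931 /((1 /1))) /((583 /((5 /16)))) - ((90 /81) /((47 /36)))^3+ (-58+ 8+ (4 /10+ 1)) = -235904489067 /4842304720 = -48.72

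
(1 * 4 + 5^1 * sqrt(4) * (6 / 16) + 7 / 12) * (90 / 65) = 150 / 13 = 11.54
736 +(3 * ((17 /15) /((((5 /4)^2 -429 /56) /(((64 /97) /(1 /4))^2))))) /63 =735.94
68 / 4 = 17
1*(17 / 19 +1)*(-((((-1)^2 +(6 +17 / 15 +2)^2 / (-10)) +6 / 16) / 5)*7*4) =877814 / 11875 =73.92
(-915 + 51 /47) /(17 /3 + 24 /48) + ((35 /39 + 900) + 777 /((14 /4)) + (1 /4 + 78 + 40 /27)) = 2574441353 /2441556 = 1054.43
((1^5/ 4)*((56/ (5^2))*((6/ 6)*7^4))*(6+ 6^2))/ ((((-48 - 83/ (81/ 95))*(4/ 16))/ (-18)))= 8233547616/ 294325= 27974.34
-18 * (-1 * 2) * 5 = 180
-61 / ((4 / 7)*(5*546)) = -61 / 1560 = -0.04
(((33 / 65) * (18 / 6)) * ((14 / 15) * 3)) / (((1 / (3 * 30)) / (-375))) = -1871100 / 13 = -143930.77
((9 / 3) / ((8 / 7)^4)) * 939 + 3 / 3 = 6767713 / 4096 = 1652.27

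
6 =6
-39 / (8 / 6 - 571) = 117 / 1709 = 0.07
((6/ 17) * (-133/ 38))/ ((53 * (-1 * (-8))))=-21/ 7208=-0.00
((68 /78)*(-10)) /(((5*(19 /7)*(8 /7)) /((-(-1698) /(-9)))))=235739 /2223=106.05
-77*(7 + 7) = -1078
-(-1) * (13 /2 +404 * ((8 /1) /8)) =821 /2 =410.50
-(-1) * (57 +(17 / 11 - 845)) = -8651 / 11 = -786.45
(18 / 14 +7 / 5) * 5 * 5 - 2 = 456 / 7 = 65.14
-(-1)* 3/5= 3/5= 0.60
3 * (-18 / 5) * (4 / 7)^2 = -864 / 245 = -3.53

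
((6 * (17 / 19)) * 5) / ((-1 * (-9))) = 170 / 57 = 2.98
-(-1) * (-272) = -272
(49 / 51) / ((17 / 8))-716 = -620380 / 867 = -715.55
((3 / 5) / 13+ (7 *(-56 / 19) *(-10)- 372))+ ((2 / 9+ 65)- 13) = -1260617 / 11115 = -113.42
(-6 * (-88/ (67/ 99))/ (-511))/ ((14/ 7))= -26136/ 34237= -0.76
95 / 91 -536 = -48681 / 91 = -534.96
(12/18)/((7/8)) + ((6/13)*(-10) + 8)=1132/273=4.15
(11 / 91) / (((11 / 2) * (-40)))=-1 / 1820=-0.00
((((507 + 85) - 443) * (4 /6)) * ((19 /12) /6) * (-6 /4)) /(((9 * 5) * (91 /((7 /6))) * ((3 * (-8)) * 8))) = 0.00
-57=-57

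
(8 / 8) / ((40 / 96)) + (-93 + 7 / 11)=-4948 / 55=-89.96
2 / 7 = 0.29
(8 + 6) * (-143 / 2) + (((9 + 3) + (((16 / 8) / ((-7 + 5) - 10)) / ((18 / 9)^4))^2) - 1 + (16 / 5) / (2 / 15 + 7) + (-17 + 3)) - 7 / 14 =-990107029 / 986112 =-1004.05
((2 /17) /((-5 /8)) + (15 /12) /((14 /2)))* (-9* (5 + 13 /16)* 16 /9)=0.90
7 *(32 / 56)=4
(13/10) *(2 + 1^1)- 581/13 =-5303/130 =-40.79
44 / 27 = 1.63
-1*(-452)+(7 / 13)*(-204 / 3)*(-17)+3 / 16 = 223527 / 208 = 1074.65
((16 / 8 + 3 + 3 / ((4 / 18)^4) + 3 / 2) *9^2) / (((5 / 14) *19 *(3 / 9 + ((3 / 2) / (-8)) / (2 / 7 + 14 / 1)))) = 1346307480 / 29203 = 46101.68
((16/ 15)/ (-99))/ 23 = -16/ 34155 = -0.00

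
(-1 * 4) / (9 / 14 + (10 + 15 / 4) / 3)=-336 / 439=-0.77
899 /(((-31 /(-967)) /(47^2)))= 61946987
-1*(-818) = 818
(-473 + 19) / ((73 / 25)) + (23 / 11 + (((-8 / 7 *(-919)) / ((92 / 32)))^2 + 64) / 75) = 101588556823 / 62443689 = 1626.88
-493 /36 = -13.69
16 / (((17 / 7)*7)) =16 / 17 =0.94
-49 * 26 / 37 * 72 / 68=-22932 / 629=-36.46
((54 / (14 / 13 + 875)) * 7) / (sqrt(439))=702 * sqrt(439) / 714253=0.02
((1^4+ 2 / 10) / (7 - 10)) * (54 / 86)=-54 / 215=-0.25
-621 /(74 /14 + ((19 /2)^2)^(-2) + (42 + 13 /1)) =-188835129 /18331858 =-10.30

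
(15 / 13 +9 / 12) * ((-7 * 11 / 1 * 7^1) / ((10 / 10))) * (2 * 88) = -2347884 / 13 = -180606.46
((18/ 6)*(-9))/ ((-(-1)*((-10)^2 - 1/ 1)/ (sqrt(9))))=-0.82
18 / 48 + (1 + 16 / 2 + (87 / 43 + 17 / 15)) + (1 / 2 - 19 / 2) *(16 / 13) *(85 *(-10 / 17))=566.38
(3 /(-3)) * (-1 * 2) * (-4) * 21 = -168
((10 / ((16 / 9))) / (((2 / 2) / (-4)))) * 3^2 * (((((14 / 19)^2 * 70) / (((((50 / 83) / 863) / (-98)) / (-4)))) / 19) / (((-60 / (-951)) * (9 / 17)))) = -233555324456412 / 34295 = -6810185871.31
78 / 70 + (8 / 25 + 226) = 227.43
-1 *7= -7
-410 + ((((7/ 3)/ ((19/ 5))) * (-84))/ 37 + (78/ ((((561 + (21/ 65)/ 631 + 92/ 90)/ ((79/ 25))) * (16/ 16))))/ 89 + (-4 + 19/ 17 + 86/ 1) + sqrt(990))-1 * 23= -193783245422897043/ 551662382228545 + 3 * sqrt(110)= -319.81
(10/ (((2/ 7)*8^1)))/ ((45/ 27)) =21/ 8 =2.62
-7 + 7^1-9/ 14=-9/ 14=-0.64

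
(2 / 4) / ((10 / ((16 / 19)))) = 4 / 95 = 0.04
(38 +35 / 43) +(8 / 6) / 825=38.82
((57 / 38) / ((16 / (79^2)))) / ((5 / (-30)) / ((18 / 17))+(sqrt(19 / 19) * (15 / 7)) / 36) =-3538647 / 592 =-5977.44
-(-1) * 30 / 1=30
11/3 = 3.67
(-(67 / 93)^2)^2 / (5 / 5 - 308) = -20151121 / 22965196707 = -0.00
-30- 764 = -794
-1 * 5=-5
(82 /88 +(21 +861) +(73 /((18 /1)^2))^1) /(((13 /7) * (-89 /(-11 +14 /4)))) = 27541255 /687258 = 40.07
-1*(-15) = 15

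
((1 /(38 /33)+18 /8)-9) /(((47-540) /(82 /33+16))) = 45445 /206074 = 0.22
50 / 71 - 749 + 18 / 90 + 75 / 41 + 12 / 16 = -43403971 / 58220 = -745.52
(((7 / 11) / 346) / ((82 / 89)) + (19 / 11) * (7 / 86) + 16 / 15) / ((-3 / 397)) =-8785328527 / 54899820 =-160.02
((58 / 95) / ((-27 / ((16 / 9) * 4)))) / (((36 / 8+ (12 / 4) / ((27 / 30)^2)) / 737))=-5471488 / 378765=-14.45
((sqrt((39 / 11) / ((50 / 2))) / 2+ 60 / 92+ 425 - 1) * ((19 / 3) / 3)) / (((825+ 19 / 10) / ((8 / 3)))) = 152 * sqrt(429) / 2455893+ 14845840 / 5135049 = 2.89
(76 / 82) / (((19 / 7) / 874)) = 12236 / 41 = 298.44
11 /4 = 2.75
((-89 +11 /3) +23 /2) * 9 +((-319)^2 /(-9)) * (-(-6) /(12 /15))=-256396 /3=-85465.33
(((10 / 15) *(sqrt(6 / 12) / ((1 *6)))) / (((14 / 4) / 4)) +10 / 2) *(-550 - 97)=-3235 - 2588 *sqrt(2) / 63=-3293.09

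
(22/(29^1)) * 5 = 110/29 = 3.79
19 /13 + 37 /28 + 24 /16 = 1559 /364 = 4.28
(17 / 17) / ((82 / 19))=19 / 82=0.23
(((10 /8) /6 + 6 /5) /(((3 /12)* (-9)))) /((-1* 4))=0.16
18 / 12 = 3 / 2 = 1.50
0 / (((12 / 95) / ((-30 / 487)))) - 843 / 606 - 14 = -3109 / 202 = -15.39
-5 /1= -5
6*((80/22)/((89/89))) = 240/11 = 21.82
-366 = -366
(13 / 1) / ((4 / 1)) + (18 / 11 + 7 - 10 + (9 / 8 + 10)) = 1145 / 88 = 13.01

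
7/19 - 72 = -1361/19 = -71.63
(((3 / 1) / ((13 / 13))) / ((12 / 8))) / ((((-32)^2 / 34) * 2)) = 17 / 512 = 0.03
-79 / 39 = -2.03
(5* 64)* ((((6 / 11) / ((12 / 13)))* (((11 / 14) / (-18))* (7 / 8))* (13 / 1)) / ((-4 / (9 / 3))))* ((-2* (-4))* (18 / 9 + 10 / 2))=11830 / 3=3943.33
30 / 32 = 15 / 16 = 0.94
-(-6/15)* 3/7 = 6/35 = 0.17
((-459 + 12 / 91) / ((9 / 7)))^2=193738561 / 1521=127375.78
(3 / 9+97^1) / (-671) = -292 / 2013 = -0.15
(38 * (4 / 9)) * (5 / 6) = 380 / 27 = 14.07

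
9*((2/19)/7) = 18/133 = 0.14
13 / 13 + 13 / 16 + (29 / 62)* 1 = 1131 / 496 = 2.28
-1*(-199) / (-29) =-199 / 29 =-6.86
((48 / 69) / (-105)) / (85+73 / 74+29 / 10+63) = -592 / 13571817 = -0.00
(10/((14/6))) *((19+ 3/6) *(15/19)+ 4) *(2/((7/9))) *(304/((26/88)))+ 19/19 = 219920.87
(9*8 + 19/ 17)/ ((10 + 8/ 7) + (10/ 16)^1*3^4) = 69608/ 58803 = 1.18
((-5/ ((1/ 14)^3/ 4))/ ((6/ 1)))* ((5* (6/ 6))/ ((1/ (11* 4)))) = -6036800/ 3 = -2012266.67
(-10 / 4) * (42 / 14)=-15 / 2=-7.50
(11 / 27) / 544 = 11 / 14688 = 0.00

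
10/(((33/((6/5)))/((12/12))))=4/11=0.36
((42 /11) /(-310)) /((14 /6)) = -9 /1705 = -0.01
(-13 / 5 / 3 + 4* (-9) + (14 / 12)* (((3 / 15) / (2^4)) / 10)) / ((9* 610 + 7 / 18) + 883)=-0.01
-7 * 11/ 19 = -77/ 19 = -4.05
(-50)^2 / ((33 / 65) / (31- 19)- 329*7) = -1.09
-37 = -37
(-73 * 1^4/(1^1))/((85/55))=-803/17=-47.24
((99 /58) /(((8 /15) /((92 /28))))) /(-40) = -6831 /25984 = -0.26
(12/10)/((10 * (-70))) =-3/1750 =-0.00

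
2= 2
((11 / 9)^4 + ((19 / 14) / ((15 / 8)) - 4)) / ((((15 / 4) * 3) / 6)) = -1919144 / 3444525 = -0.56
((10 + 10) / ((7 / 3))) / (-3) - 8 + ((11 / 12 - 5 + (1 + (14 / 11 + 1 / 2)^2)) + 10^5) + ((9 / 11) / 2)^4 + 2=491894457533 / 4919376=99991.23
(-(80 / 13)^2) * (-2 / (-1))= -12800 / 169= -75.74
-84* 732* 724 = -44517312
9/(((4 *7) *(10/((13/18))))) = 0.02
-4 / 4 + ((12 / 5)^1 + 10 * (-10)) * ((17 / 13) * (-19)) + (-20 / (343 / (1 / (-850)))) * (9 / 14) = 1286217164 / 530621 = 2423.98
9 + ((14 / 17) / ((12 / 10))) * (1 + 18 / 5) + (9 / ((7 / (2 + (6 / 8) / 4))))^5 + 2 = 10168006247 / 53477376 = 190.14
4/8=1/2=0.50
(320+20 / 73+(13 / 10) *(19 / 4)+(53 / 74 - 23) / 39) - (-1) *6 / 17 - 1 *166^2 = -1950482546279 / 71630520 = -27229.77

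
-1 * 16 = -16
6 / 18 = 0.33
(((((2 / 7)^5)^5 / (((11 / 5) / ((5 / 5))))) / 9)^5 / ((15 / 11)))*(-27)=-26584559915698317458076141205606891520000 / 416673403589968943621218565578153715445981410027871260531978827072229259623975044110020843004656868337551901418007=-0.00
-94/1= -94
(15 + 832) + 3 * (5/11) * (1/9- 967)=-471.48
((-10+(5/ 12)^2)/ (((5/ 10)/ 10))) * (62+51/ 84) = -12402475/ 1008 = -12304.04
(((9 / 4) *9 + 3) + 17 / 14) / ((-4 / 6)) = -2055 / 56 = -36.70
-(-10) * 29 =290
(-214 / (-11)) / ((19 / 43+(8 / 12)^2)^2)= 32050566 / 1294139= 24.77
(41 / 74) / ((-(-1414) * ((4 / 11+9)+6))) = 451 / 17683484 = 0.00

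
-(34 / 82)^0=-1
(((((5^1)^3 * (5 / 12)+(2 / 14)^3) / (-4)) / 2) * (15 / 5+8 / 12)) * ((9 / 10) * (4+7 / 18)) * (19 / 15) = -119.44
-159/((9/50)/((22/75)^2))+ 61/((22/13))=-593413/14850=-39.96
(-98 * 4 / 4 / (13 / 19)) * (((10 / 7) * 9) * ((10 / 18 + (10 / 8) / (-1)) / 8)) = 16625 / 104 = 159.86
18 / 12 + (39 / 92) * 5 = 333 / 92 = 3.62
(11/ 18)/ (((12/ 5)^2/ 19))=5225/ 2592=2.02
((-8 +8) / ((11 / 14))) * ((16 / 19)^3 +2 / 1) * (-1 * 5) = 0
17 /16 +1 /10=93 /80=1.16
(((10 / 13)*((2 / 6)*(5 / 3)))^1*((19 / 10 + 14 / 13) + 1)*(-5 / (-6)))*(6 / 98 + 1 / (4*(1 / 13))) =8388325 / 1788696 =4.69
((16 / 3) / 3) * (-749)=-11984 / 9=-1331.56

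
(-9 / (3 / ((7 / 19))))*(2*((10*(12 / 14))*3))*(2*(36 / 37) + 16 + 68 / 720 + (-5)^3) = 6079.81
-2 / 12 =-1 / 6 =-0.17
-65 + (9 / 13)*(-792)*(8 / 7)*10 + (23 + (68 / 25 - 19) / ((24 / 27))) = -115145733 / 18200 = -6326.69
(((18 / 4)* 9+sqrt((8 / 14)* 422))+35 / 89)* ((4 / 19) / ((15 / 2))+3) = 1726* sqrt(2954) / 1995+6281777 / 50730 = 170.85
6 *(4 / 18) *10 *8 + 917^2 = 2522987 / 3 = 840995.67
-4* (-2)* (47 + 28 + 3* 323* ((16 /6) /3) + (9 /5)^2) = 563744 /75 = 7516.59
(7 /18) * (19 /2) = 133 /36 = 3.69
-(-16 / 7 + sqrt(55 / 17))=16 / 7 - sqrt(935) / 17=0.49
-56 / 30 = -28 / 15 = -1.87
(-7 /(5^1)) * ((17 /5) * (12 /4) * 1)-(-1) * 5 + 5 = -107 /25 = -4.28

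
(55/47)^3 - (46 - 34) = -1079501/103823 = -10.40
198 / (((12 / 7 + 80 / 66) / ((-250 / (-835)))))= 571725 / 28223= 20.26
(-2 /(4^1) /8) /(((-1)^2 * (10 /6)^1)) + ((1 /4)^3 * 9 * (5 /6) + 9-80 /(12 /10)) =-110567 /1920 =-57.59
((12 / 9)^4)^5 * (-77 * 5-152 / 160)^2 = 454945544700166144 / 9685512225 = 46971758.86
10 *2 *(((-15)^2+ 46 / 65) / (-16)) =-282.13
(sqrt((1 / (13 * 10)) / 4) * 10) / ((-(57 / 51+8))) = -17 * sqrt(130) / 4030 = -0.05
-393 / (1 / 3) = -1179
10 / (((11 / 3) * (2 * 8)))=15 / 88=0.17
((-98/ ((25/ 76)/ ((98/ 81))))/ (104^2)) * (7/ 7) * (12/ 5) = -45619/ 570375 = -0.08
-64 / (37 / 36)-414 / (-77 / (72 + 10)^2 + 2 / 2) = -481.07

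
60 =60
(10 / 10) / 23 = 1 / 23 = 0.04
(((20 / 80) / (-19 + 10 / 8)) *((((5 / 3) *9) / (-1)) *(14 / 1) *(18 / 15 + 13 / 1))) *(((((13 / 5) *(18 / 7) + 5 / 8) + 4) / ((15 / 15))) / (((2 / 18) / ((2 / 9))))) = 9501 / 10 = 950.10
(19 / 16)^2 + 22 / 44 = 489 / 256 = 1.91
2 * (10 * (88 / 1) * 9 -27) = 15786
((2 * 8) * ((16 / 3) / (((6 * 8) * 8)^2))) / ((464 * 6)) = 1 / 4810752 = 0.00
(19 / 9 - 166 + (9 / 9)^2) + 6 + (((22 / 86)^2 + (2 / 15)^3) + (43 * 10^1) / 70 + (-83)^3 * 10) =-249778153028956 / 43682625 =-5718020.68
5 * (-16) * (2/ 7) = -160/ 7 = -22.86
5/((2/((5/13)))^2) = 125/676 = 0.18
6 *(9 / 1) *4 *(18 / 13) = 3888 / 13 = 299.08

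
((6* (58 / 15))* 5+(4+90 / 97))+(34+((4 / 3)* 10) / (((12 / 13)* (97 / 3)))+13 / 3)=46475 / 291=159.71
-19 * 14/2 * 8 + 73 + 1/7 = -6936/7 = -990.86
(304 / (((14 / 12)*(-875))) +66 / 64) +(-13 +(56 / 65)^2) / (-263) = 6795593139 / 8711612000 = 0.78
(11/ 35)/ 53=11/ 1855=0.01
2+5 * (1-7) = -28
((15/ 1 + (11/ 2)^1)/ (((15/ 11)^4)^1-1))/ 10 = 600281/ 719680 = 0.83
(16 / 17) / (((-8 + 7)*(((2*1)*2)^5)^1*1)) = -1 / 1088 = -0.00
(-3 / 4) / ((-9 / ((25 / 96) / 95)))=5 / 21888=0.00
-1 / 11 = -0.09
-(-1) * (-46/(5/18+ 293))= -828/5279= -0.16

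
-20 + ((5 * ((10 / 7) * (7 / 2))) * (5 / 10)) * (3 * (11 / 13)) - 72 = -1567 / 26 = -60.27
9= 9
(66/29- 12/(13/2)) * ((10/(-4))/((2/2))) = -405/377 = -1.07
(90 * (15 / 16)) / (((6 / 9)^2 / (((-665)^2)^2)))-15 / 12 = 1188044925046835 / 32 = 37126403907713.59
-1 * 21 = -21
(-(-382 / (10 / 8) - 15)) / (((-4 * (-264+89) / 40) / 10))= 916 / 5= 183.20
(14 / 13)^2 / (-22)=-98 / 1859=-0.05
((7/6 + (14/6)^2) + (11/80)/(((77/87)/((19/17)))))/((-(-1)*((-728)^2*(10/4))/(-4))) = -581317/28380643200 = -0.00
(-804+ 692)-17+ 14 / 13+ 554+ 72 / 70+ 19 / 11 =2146308 / 5005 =428.83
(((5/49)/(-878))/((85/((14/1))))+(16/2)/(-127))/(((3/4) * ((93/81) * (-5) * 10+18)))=0.00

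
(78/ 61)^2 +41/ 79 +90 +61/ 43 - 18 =955256034/ 12640237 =75.57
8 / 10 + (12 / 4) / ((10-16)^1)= 3 / 10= 0.30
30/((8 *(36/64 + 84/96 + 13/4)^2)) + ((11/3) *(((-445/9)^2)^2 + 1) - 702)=21914299.90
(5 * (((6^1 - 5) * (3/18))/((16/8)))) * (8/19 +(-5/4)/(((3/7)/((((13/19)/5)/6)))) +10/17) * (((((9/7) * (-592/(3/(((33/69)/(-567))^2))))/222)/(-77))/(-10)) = -0.00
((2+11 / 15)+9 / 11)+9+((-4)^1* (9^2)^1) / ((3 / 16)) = -1715.45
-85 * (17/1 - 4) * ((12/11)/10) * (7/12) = -1547/22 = -70.32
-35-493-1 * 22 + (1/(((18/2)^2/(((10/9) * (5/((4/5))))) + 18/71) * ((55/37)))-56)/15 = -9663533413/17451720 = -553.73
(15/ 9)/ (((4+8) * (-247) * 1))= -5/ 8892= -0.00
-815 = -815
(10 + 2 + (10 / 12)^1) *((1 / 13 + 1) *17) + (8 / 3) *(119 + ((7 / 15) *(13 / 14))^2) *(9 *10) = 1874601 / 65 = 28840.02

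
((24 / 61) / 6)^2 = 0.00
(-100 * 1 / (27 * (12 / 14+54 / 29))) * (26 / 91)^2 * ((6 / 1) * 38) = -110200 / 4347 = -25.35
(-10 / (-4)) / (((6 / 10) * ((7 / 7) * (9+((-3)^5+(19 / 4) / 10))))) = -500 / 28023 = -0.02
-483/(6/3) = -483/2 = -241.50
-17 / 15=-1.13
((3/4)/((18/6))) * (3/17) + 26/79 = 2005/5372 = 0.37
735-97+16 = 654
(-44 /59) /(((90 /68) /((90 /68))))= -44 /59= -0.75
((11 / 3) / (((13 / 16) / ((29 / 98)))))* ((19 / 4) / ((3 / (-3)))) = -12122 / 1911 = -6.34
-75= -75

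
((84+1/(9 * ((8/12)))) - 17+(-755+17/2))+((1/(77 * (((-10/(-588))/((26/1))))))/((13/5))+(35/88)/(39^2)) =-89905261/133848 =-671.70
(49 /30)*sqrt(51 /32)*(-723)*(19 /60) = -224371*sqrt(102) /4800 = -472.09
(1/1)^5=1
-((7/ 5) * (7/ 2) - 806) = 8011/ 10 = 801.10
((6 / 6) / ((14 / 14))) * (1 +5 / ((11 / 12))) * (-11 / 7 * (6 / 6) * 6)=-426 / 7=-60.86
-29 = -29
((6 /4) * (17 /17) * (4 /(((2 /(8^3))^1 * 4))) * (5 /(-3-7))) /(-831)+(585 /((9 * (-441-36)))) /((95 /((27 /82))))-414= -9464147239 /22872998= -413.77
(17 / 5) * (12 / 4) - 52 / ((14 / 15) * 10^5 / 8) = 89211 / 8750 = 10.20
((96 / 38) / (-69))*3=-48 / 437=-0.11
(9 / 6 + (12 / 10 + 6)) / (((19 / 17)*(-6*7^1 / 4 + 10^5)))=1479 / 18998005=0.00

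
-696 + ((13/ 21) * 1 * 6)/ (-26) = -4873/ 7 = -696.14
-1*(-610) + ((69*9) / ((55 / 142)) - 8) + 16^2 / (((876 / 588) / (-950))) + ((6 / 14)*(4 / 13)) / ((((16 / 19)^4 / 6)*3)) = -481998025754403 / 2993070080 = -161038.00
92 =92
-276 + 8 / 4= -274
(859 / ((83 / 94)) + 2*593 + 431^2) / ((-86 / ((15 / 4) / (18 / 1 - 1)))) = -320055 / 664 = -482.01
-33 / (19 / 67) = -2211 / 19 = -116.37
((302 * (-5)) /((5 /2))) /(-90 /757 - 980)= 228614 /370975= 0.62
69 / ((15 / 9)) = 207 / 5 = 41.40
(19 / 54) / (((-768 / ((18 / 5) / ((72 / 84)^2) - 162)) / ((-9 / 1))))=-29849 / 46080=-0.65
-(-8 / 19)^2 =-64 / 361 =-0.18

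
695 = 695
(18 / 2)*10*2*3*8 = 4320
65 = 65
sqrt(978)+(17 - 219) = -202+sqrt(978) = -170.73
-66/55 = -6/5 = -1.20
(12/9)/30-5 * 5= -1123/45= -24.96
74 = 74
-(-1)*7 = 7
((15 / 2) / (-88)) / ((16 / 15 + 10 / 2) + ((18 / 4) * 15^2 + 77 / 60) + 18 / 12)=-25 / 299596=-0.00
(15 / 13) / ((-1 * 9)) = -5 / 39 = -0.13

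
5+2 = 7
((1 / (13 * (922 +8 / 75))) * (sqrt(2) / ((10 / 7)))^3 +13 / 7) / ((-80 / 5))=-13 / 112 - 1029 * sqrt(2) / 287697280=-0.12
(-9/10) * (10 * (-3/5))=27/5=5.40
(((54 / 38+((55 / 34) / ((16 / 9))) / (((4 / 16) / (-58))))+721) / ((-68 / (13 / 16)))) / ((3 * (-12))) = 8588099 / 50605056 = 0.17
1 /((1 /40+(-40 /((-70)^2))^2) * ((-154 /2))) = -68600 /132407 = -0.52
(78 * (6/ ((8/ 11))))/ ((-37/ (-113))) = 145431/ 74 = 1965.28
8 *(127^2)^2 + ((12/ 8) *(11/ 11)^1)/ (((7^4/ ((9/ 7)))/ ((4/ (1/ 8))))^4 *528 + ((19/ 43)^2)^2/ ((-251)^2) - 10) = 393441005071371198233429680583994623512/ 189049159132674194789161184963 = 2081157128.00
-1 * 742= -742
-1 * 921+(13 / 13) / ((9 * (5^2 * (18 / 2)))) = -1865024 / 2025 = -921.00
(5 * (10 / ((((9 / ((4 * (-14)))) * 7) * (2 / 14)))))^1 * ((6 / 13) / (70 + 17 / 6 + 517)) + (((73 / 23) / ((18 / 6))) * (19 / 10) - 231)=-7276972021 / 31744830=-229.23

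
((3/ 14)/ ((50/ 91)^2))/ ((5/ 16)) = 7098/ 3125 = 2.27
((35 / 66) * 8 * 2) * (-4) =-1120 / 33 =-33.94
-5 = -5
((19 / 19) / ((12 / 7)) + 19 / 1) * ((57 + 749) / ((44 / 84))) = 662935 / 22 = 30133.41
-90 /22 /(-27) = 0.15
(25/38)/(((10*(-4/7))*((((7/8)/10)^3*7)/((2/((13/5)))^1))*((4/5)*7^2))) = -2000000/4151329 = -0.48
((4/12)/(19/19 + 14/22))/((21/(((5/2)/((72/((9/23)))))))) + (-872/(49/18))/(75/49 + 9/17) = -155.50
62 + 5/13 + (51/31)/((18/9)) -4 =47721/806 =59.21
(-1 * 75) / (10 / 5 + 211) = -25 / 71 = -0.35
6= 6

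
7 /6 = 1.17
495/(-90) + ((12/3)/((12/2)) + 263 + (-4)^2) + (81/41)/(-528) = 5935079/21648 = 274.16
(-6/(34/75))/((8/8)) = -225/17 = -13.24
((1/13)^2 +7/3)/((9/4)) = 4744/4563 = 1.04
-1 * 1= -1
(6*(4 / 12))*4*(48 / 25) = 15.36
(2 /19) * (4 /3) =8 /57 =0.14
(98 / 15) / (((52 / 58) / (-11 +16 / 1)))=1421 / 39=36.44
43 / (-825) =-43 / 825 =-0.05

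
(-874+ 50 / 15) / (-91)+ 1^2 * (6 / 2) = 3431 / 273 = 12.57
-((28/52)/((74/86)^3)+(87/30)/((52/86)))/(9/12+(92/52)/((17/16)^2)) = -21471333319/8819447095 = -2.43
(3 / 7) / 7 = 3 / 49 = 0.06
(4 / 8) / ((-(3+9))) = -1 / 24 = -0.04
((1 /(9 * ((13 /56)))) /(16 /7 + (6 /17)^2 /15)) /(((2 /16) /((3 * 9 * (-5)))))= -16993200 /75413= -225.34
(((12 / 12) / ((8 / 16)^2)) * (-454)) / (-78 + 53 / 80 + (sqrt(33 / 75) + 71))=2324480 * sqrt(11) / 254233 + 73656960 / 254233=320.05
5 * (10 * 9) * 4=1800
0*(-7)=0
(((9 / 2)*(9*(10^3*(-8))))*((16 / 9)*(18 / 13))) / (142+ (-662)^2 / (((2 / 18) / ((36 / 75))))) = -129600000 / 307670363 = -0.42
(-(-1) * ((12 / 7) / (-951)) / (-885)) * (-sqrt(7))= -4 * sqrt(7) / 1963815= -0.00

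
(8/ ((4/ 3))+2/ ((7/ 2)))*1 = 46/ 7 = 6.57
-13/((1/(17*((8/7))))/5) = -8840/7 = -1262.86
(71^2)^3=128100283921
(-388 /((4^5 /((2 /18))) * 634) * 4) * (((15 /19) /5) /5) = -97 /11564160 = -0.00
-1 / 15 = -0.07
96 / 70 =48 / 35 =1.37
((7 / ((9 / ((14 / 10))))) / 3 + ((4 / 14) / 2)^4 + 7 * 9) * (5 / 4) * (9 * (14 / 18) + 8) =102691445 / 86436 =1188.06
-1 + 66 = 65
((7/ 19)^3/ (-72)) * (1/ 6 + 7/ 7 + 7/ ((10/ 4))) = -40817/ 14815440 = -0.00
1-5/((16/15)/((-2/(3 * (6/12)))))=29/4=7.25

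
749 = 749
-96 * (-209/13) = 20064/13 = 1543.38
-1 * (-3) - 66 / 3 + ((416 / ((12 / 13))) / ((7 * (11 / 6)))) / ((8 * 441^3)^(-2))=181852869401503791919 / 11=16532079036500344719.91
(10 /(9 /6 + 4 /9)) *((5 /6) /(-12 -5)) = -30 /119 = -0.25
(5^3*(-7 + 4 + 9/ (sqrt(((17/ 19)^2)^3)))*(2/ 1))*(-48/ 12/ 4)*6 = -14347.24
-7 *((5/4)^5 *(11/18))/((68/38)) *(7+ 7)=-32003125/313344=-102.13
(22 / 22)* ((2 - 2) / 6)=0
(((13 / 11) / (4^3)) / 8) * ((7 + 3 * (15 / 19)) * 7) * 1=8099 / 53504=0.15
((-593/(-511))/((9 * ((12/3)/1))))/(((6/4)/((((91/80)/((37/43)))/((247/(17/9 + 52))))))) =2473403/399056544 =0.01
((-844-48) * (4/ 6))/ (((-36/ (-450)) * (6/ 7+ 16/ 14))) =-11150/ 3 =-3716.67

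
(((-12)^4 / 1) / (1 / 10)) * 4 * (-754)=-625397760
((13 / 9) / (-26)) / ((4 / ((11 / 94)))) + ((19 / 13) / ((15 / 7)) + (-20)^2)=176267333 / 439920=400.68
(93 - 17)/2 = 38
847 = 847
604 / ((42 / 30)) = 3020 / 7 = 431.43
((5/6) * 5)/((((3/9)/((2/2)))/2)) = 25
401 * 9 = 3609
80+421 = 501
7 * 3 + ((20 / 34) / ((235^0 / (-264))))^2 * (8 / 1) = 55762869 / 289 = 192951.10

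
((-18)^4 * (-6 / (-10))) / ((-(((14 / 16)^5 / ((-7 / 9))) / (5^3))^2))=-13045963161600000 / 5764801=-2263037902.19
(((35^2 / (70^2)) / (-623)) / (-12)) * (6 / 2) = 1 / 9968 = 0.00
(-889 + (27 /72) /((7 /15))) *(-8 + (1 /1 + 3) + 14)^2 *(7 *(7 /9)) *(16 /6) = -34817300 /27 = -1289529.63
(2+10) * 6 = 72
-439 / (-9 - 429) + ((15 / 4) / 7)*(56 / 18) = 1169 / 438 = 2.67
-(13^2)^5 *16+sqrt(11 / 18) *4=-2205735869584+2 *sqrt(22) / 3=-2205735869580.87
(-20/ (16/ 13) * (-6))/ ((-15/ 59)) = -767/ 2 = -383.50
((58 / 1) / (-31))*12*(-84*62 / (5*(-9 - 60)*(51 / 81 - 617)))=526176 / 956915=0.55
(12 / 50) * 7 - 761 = -18983 / 25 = -759.32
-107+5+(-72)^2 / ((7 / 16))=82230 / 7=11747.14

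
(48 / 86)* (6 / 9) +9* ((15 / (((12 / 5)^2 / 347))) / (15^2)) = 75373 / 2064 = 36.52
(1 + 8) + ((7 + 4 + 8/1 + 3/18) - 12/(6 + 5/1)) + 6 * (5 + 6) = 6143/66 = 93.08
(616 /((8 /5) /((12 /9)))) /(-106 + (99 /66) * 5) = -3080 /591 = -5.21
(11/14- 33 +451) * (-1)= -5863/14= -418.79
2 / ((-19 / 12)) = -24 / 19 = -1.26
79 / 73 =1.08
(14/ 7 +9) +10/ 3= 43/ 3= 14.33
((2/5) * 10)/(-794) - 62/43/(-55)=19884/938905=0.02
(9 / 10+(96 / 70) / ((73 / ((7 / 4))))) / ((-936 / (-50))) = 0.05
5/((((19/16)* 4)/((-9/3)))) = -3.16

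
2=2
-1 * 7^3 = -343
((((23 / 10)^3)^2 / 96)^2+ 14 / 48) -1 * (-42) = 411674624432020321 / 9216000000000000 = 44.67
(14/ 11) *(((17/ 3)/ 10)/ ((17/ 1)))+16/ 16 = 1.04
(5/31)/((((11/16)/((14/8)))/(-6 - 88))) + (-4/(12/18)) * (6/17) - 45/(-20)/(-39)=-40.77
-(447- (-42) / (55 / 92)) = -28449 / 55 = -517.25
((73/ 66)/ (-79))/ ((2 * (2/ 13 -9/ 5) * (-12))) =-4745/ 13389552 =-0.00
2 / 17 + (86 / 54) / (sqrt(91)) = 2 / 17 + 43*sqrt(91) / 2457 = 0.28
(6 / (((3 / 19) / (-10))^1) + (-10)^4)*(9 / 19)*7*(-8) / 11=-4848480 / 209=-23198.47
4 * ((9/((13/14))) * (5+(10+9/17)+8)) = 201600/221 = 912.22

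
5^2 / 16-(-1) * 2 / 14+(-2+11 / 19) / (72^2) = 43541 / 25536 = 1.71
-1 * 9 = -9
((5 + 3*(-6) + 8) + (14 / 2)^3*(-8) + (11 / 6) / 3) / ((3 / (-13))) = 643123 / 54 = 11909.69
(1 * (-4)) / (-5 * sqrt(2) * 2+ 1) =4 / 199+ 40 * sqrt(2) / 199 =0.30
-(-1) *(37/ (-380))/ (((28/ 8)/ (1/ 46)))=-37/ 61180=-0.00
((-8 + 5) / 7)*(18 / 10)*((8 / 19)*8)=-1728 / 665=-2.60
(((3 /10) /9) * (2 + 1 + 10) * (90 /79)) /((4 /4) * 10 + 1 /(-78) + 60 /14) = 21294 /615647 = 0.03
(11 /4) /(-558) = -0.00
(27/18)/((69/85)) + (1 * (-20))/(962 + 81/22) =357117/195454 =1.83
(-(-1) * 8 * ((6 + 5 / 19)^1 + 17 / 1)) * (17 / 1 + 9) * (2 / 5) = 183872 / 95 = 1935.49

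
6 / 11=0.55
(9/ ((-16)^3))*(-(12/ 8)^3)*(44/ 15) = 891/ 40960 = 0.02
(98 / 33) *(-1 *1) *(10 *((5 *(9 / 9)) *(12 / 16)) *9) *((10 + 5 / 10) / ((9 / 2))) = -25725 / 11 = -2338.64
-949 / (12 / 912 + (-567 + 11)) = 72124 / 42255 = 1.71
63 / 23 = 2.74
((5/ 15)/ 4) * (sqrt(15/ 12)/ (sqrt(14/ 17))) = sqrt(1190)/ 336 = 0.10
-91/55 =-1.65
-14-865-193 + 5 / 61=-65387 / 61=-1071.92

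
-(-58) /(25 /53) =3074 /25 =122.96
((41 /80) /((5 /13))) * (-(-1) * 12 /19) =0.84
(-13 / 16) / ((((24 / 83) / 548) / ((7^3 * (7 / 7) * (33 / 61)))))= -557736179 / 1952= -285725.50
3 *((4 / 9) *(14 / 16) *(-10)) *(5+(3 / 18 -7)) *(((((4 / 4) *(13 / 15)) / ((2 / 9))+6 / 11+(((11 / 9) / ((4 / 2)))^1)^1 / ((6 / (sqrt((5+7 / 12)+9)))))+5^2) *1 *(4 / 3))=21175 *sqrt(21) / 8748+22673 / 27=850.83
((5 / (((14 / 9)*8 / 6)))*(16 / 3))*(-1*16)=-1440 / 7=-205.71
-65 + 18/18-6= -70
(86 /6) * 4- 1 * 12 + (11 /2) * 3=371 /6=61.83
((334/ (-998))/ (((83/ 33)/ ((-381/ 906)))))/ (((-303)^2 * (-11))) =-21209/ 382780304202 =-0.00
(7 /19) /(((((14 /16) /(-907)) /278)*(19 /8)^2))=-129098752 /6859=-18821.80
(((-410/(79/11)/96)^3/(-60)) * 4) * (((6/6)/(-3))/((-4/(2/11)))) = 208486025/981471043584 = 0.00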